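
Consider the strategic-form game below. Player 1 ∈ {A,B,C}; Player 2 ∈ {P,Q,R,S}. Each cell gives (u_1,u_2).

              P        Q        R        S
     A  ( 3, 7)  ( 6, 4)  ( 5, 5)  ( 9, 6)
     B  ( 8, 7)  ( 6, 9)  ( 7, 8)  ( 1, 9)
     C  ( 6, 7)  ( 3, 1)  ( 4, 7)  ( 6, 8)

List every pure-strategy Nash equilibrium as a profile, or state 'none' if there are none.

(A,P): not NE [P1→B gives 8>3]
(A,Q): not NE [P2→P gives 7>4]
(A,R): not NE [P1→B gives 7>5; P2→P gives 7>5]
(A,S): not NE [P2→P gives 7>6]
(B,P): not NE [P2→S gives 9>7]
(B,Q): NE
(B,R): not NE [P2→S gives 9>8]
(B,S): not NE [P1→A gives 9>1]
(C,P): not NE [P1→B gives 8>6; P2→S gives 8>7]
(C,Q): not NE [P1→B gives 6>3; P2→S gives 8>1]
(C,R): not NE [P1→B gives 7>4; P2→S gives 8>7]
(C,S): not NE [P1→A gives 9>6]

Nash profiles: (B,Q)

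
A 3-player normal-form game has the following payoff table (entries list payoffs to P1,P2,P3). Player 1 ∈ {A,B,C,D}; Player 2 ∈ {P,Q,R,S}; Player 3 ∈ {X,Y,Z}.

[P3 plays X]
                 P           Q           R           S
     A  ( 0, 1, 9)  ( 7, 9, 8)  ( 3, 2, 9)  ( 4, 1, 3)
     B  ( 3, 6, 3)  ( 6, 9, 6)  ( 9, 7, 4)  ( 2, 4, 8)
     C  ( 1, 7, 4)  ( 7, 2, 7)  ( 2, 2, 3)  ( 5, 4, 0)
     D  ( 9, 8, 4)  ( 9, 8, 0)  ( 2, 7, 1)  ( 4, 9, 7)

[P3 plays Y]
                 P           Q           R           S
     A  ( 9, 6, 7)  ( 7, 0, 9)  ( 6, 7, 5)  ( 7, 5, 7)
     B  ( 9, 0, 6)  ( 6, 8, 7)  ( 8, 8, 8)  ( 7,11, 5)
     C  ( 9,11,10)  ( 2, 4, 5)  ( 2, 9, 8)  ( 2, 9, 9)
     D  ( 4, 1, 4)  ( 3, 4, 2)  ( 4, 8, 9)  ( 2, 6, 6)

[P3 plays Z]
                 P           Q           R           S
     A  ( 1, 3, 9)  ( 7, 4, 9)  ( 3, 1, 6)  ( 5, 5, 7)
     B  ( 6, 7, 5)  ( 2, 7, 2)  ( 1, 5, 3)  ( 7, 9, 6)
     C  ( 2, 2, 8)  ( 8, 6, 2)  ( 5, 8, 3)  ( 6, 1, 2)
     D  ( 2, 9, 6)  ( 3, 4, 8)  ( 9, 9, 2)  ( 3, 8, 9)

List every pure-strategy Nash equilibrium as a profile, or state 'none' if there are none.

NE set: (C,P,Y)

(A,P,X): not NE [P1→D gives 9>0; P2→Q gives 9>1]
(A,P,Y): not NE [P2→R gives 7>6; P3→Z gives 9>7]
(A,P,Z): not NE [P1→B gives 6>1; P2→S gives 5>3]
(A,Q,X): not NE [P1→D gives 9>7; P3→Z gives 9>8]
(A,Q,Y): not NE [P2→R gives 7>0]
(A,Q,Z): not NE [P1→C gives 8>7; P2→S gives 5>4]
(A,R,X): not NE [P1→B gives 9>3; P2→Q gives 9>2]
(A,R,Y): not NE [P1→B gives 8>6; P3→X gives 9>5]
(A,R,Z): not NE [P1→D gives 9>3; P2→S gives 5>1; P3→X gives 9>6]
(A,S,X): not NE [P1→C gives 5>4; P2→Q gives 9>1; P3→Z gives 7>3]
(A,S,Y): not NE [P2→R gives 7>5]
(A,S,Z): not NE [P1→B gives 7>5]
(B,P,X): not NE [P1→D gives 9>3; P2→Q gives 9>6; P3→Y gives 6>3]
(B,P,Y): not NE [P2→S gives 11>0]
(B,P,Z): not NE [P2→S gives 9>7; P3→Y gives 6>5]
(B,Q,X): not NE [P1→D gives 9>6; P3→Y gives 7>6]
(B,Q,Y): not NE [P1→A gives 7>6; P2→S gives 11>8]
(B,Q,Z): not NE [P1→C gives 8>2; P2→S gives 9>7; P3→Y gives 7>2]
(B,R,X): not NE [P2→Q gives 9>7; P3→Y gives 8>4]
(B,R,Y): not NE [P2→S gives 11>8]
(B,R,Z): not NE [P1→D gives 9>1; P2→S gives 9>5; P3→Y gives 8>3]
(B,S,X): not NE [P1→C gives 5>2; P2→Q gives 9>4]
(B,S,Y): not NE [P3→X gives 8>5]
(B,S,Z): not NE [P3→X gives 8>6]
(C,P,X): not NE [P1→D gives 9>1; P3→Y gives 10>4]
(C,P,Y): NE
(C,P,Z): not NE [P1→B gives 6>2; P2→R gives 8>2; P3→Y gives 10>8]
(C,Q,X): not NE [P1→D gives 9>7; P2→P gives 7>2]
(C,Q,Y): not NE [P1→A gives 7>2; P2→P gives 11>4; P3→X gives 7>5]
(C,Q,Z): not NE [P2→R gives 8>6; P3→X gives 7>2]
(C,R,X): not NE [P1→B gives 9>2; P2→P gives 7>2; P3→Y gives 8>3]
(C,R,Y): not NE [P1→B gives 8>2; P2→P gives 11>9]
(C,R,Z): not NE [P1→D gives 9>5; P3→Y gives 8>3]
(C,S,X): not NE [P2→P gives 7>4; P3→Y gives 9>0]
(C,S,Y): not NE [P1→B gives 7>2; P2→P gives 11>9]
(C,S,Z): not NE [P1→B gives 7>6; P2→R gives 8>1; P3→Y gives 9>2]
(D,P,X): not NE [P2→S gives 9>8; P3→Z gives 6>4]
(D,P,Y): not NE [P1→C gives 9>4; P2→R gives 8>1; P3→Z gives 6>4]
(D,P,Z): not NE [P1→B gives 6>2]
(D,Q,X): not NE [P2→S gives 9>8; P3→Z gives 8>0]
(D,Q,Y): not NE [P1→A gives 7>3; P2→R gives 8>4; P3→Z gives 8>2]
(D,Q,Z): not NE [P1→C gives 8>3; P2→R gives 9>4]
(D,R,X): not NE [P1→B gives 9>2; P2→S gives 9>7; P3→Y gives 9>1]
(D,R,Y): not NE [P1→B gives 8>4]
(D,R,Z): not NE [P3→Y gives 9>2]
(D,S,X): not NE [P1→C gives 5>4; P3→Z gives 9>7]
(D,S,Y): not NE [P1→B gives 7>2; P2→R gives 8>6; P3→Z gives 9>6]
(D,S,Z): not NE [P1→B gives 7>3; P2→R gives 9>8]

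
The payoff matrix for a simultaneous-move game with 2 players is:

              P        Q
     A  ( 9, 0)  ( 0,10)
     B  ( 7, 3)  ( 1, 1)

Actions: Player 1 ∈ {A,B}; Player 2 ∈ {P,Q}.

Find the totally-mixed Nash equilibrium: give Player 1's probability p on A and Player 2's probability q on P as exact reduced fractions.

p=1/6, q=1/3

P1 indiff ⇒ q·9+(1-q)·0 = q·7+(1-q)·1 ⇒ q(2) = (1-q)(1) ⇒ q = 1/3
P2 indiff ⇒ p·0+(1-p)·3 = p·10+(1-p)·1 ⇒ p(-10) = (1-p)(-2) ⇒ p = 1/6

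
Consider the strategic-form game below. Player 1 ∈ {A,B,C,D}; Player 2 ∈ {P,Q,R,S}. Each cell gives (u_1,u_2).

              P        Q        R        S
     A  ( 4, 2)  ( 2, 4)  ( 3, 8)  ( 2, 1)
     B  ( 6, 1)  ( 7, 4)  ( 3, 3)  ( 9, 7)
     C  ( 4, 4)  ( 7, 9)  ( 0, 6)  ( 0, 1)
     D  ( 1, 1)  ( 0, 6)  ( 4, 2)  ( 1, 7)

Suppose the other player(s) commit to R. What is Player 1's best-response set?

u_1(A vs R) = 3
u_1(B vs R) = 3
u_1(C vs R) = 0
u_1(D vs R) = 4
max payoff 4 at {D}

argmax u_1 = {D}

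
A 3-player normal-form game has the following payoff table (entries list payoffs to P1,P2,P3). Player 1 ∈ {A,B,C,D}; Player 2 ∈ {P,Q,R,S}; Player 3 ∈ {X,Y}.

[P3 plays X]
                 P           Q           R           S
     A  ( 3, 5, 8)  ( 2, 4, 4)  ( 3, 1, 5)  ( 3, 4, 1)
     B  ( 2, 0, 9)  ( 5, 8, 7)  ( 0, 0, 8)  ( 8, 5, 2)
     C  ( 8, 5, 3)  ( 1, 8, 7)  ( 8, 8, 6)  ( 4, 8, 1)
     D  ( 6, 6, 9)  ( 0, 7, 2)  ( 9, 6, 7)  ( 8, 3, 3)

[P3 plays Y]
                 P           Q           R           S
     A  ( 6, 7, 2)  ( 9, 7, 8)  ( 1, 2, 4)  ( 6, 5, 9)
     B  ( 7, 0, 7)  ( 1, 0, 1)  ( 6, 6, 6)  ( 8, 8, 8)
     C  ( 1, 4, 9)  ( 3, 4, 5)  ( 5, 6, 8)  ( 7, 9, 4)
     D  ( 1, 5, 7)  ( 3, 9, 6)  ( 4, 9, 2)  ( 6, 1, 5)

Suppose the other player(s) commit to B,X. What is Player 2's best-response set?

u_2(P vs B,X) = 0
u_2(Q vs B,X) = 8
u_2(R vs B,X) = 0
u_2(S vs B,X) = 5
max payoff 8 at {Q}

BR_2 = {Q}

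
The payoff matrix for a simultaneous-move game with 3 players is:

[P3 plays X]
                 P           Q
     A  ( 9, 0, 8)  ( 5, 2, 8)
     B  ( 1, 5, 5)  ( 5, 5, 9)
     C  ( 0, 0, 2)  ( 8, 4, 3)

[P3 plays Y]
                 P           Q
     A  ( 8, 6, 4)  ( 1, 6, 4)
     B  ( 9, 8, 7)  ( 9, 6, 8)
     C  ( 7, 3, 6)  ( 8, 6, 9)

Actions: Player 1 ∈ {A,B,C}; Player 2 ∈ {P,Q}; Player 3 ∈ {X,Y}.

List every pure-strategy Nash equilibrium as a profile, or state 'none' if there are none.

PSNE = {(B,P,Y)}

(A,P,X): not NE [P2→Q gives 2>0]
(A,P,Y): not NE [P1→B gives 9>8; P3→X gives 8>4]
(A,Q,X): not NE [P1→C gives 8>5]
(A,Q,Y): not NE [P1→B gives 9>1; P3→X gives 8>4]
(B,P,X): not NE [P1→A gives 9>1; P3→Y gives 7>5]
(B,P,Y): NE
(B,Q,X): not NE [P1→C gives 8>5]
(B,Q,Y): not NE [P2→P gives 8>6; P3→X gives 9>8]
(C,P,X): not NE [P1→A gives 9>0; P2→Q gives 4>0; P3→Y gives 6>2]
(C,P,Y): not NE [P1→B gives 9>7; P2→Q gives 6>3]
(C,Q,X): not NE [P3→Y gives 9>3]
(C,Q,Y): not NE [P1→B gives 9>8]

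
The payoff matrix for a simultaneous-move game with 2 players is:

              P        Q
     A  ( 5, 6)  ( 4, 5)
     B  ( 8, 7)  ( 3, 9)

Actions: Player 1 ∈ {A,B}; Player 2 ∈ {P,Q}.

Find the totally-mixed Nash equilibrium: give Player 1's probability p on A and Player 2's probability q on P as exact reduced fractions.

p=2/3, q=1/4

P1 indiff ⇒ q·5+(1-q)·4 = q·8+(1-q)·3 ⇒ q(-3) = (1-q)(-1) ⇒ q = 1/4
P2 indiff ⇒ p·6+(1-p)·7 = p·5+(1-p)·9 ⇒ p(1) = (1-p)(2) ⇒ p = 2/3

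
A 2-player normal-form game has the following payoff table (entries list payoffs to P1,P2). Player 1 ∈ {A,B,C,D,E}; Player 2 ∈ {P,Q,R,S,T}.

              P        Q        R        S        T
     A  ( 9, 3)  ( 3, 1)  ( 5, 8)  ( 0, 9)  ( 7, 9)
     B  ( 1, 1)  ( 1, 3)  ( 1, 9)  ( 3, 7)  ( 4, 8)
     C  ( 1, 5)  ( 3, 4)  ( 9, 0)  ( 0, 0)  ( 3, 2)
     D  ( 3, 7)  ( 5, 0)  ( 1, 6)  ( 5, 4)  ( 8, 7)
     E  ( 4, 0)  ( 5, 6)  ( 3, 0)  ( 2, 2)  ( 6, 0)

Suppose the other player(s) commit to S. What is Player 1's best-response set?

BR_1 = {D}

u_1(A vs S) = 0
u_1(B vs S) = 3
u_1(C vs S) = 0
u_1(D vs S) = 5
u_1(E vs S) = 2
max payoff 5 at {D}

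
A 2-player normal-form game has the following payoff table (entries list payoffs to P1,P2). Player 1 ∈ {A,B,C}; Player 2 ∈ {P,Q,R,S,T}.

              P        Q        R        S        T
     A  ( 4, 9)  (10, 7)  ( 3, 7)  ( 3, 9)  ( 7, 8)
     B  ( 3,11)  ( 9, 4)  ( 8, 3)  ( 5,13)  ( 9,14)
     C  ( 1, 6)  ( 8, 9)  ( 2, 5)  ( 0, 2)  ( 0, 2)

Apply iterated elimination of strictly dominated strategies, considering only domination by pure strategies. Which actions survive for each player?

P1 drop C (A beats it: P:4>1 Q:10>8 R:3>2 S:3>0 T:7>0)
P2 drop Q (P beats it: A:9>7 B:11>4)
P2 drop R (P beats it: A:9>7 B:11>3)
P1→{A,B} P2→{P,S,T}

Survivors P1:{A,B} P2:{P,S,T}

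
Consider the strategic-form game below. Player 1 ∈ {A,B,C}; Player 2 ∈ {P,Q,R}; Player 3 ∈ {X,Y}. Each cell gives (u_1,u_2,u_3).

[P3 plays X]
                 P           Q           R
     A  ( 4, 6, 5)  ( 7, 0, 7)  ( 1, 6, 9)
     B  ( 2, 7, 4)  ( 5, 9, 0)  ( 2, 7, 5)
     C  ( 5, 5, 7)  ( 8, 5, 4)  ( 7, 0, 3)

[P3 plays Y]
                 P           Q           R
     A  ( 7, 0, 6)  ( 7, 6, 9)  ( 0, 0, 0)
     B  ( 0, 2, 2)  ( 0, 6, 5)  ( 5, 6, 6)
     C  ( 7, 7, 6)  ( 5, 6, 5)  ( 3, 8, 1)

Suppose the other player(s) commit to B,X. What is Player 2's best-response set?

BR_2 = {Q}

u_2(P vs B,X) = 7
u_2(Q vs B,X) = 9
u_2(R vs B,X) = 7
max payoff 9 at {Q}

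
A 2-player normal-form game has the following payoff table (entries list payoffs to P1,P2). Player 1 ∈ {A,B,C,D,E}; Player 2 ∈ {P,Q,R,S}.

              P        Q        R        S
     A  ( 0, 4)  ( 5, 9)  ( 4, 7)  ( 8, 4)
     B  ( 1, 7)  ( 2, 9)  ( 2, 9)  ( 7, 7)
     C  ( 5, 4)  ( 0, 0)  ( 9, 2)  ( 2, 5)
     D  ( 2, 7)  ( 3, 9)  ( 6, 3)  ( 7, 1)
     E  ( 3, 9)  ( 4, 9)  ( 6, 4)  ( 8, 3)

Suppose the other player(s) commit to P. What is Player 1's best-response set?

BR_1 = {C}

u_1(A vs P) = 0
u_1(B vs P) = 1
u_1(C vs P) = 5
u_1(D vs P) = 2
u_1(E vs P) = 3
max payoff 5 at {C}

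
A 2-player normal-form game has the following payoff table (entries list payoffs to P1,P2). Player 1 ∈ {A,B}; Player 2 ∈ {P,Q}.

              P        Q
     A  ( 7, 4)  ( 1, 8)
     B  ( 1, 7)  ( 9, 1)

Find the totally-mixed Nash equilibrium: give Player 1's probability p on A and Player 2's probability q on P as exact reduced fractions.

P1 mixes 3/5 on A; P2 mixes 4/7 on P

P1 indiff ⇒ q·7+(1-q)·1 = q·1+(1-q)·9 ⇒ q(6) = (1-q)(8) ⇒ q = 4/7
P2 indiff ⇒ p·4+(1-p)·7 = p·8+(1-p)·1 ⇒ p(-4) = (1-p)(-6) ⇒ p = 3/5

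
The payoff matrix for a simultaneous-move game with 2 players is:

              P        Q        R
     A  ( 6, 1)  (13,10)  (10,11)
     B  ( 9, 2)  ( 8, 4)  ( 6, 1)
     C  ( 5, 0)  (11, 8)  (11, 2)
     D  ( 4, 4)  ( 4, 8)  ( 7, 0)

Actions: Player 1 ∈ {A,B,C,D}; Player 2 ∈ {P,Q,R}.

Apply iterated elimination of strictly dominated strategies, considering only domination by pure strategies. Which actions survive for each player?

P1 drop D (A beats it: P:6>4 Q:13>4 R:10>7)
P2 drop P (Q beats it: A:10>1 B:4>2 C:8>0)
P1 drop B (A beats it: Q:13>8 R:10>6)
P1→{A,C} P2→{Q,R}

IESDS → P1:{A,C} P2:{Q,R}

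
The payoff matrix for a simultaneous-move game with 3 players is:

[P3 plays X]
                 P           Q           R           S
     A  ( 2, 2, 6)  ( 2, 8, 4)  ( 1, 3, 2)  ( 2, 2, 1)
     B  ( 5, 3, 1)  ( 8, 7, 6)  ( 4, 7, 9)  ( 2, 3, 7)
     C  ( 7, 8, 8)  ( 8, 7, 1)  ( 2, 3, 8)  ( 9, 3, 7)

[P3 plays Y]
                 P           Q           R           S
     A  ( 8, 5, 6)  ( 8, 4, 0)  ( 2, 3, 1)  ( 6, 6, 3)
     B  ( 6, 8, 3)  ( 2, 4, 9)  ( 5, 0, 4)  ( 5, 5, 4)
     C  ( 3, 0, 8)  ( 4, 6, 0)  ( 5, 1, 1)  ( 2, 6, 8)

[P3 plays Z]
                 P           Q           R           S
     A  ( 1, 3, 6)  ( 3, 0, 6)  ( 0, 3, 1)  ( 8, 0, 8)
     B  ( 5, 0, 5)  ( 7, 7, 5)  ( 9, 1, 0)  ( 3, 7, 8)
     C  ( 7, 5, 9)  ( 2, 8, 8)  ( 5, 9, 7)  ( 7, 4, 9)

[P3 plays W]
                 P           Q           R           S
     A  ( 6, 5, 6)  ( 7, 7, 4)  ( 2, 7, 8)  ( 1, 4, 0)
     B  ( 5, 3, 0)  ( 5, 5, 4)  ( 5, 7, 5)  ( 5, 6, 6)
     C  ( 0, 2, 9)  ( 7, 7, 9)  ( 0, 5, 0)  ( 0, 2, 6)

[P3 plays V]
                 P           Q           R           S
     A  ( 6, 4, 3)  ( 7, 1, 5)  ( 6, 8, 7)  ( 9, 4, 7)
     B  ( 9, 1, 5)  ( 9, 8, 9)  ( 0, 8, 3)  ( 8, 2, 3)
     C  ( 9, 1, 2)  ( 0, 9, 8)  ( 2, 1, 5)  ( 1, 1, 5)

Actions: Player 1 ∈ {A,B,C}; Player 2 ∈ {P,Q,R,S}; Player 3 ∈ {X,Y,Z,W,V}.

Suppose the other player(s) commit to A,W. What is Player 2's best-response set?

BR_2 = {Q,R}

u_2(P vs A,W) = 5
u_2(Q vs A,W) = 7
u_2(R vs A,W) = 7
u_2(S vs A,W) = 4
max payoff 7 at {Q,R}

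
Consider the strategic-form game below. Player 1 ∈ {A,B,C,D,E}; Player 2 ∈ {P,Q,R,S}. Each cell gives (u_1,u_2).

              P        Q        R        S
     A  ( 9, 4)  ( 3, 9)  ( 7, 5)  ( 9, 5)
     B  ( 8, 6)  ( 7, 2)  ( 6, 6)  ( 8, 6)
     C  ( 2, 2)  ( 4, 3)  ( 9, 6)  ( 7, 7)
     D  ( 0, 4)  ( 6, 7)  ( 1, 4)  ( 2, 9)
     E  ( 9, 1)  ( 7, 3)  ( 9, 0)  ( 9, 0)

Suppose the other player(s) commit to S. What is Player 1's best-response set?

P1 best: {A,E}

u_1(A vs S) = 9
u_1(B vs S) = 8
u_1(C vs S) = 7
u_1(D vs S) = 2
u_1(E vs S) = 9
max payoff 9 at {A,E}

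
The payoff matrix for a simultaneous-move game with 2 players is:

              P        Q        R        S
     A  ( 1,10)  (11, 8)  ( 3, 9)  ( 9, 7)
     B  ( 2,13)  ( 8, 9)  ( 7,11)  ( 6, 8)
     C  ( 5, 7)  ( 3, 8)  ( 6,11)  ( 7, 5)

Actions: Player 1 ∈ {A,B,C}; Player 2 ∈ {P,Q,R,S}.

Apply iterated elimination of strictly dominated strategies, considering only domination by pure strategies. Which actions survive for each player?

P2 drop Q (R beats it: A:9>8 B:11>9 C:11>8)
P2 drop S (P beats it: A:10>7 B:13>8 C:7>5)
P1 drop A (B beats it: P:2>1 R:7>3)
P1→{B,C} P2→{P,R}

Survivors P1:{B,C} P2:{P,R}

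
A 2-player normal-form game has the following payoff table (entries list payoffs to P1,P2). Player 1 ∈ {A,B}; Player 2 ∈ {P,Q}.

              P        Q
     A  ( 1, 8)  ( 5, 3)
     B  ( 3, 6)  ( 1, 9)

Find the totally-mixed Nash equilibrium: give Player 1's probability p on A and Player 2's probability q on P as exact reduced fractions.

P1 indiff ⇒ q·1+(1-q)·5 = q·3+(1-q)·1 ⇒ q(-2) = (1-q)(-4) ⇒ q = 2/3
P2 indiff ⇒ p·8+(1-p)·6 = p·3+(1-p)·9 ⇒ p(5) = (1-p)(3) ⇒ p = 3/8

P1 mixes 3/8 on A; P2 mixes 2/3 on P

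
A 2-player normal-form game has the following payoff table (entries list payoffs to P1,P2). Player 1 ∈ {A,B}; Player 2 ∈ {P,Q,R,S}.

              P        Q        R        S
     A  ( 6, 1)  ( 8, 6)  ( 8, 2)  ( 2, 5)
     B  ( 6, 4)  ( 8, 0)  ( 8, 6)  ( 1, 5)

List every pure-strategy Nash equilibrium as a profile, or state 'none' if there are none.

(A,P): not NE [P2→Q gives 6>1]
(A,Q): NE
(A,R): not NE [P2→Q gives 6>2]
(A,S): not NE [P2→Q gives 6>5]
(B,P): not NE [P2→R gives 6>4]
(B,Q): not NE [P2→R gives 6>0]
(B,R): NE
(B,S): not NE [P1→A gives 2>1; P2→R gives 6>5]

PSNE = {(A,Q), (B,R)}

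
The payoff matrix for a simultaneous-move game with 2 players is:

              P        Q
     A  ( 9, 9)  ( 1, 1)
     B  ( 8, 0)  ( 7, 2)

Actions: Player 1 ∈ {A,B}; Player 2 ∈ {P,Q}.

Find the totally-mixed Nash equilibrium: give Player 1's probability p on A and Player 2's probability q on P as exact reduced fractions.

p=1/5, q=6/7

P1 indiff ⇒ q·9+(1-q)·1 = q·8+(1-q)·7 ⇒ q(1) = (1-q)(6) ⇒ q = 6/7
P2 indiff ⇒ p·9+(1-p)·0 = p·1+(1-p)·2 ⇒ p(8) = (1-p)(2) ⇒ p = 1/5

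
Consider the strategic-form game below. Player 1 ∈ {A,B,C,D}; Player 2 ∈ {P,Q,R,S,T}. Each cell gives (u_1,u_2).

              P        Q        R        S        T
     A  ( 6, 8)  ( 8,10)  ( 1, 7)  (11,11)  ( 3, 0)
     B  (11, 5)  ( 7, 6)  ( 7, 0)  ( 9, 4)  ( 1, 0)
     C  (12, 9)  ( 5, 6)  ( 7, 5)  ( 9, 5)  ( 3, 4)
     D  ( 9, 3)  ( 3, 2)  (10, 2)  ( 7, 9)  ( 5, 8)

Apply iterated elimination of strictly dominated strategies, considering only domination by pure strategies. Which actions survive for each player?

Survivors P1:{A,B,C} P2:{P,Q,S}

P2 drop R (P beats it: A:8>7 B:5>0 C:9>5 D:3>2)
P2 drop T (S beats it: A:11>0 B:4>0 C:5>4 D:9>8)
P1 drop D (B beats it: P:11>9 Q:7>3 S:9>7)
P1→{A,B,C} P2→{P,Q,S}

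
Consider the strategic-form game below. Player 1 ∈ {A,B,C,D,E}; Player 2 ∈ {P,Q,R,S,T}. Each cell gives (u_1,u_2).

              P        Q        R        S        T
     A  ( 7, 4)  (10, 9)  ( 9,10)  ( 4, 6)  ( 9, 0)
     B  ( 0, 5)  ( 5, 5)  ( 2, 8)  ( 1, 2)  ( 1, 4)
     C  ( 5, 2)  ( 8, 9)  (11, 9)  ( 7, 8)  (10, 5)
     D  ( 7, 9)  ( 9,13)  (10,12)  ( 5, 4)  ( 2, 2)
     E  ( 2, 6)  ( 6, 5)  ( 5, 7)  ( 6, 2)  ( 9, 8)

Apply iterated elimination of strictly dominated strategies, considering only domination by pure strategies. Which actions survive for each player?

P1 drop B (A beats it: P:7>0 Q:10>5 R:9>2 S:4>1 T:9>1)
P1 drop E (C beats it: P:5>2 Q:8>6 R:11>5 S:7>6 T:10>9)
P2 drop P (Q beats it: A:9>4 C:9>2 D:13>9)
P2 drop S (Q beats it: A:9>6 C:9>8 D:13>4)
P2 drop T (Q beats it: A:9>0 C:9>5 D:13>2)
P1→{A,C,D} P2→{Q,R}

IESDS → P1:{A,C,D} P2:{Q,R}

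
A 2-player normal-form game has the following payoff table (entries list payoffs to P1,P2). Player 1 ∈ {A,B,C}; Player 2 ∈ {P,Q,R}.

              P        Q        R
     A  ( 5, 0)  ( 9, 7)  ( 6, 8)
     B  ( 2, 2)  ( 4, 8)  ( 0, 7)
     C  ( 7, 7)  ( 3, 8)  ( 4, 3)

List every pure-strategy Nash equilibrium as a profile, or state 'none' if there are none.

(A,P): not NE [P1→C gives 7>5; P2→R gives 8>0]
(A,Q): not NE [P2→R gives 8>7]
(A,R): NE
(B,P): not NE [P1→C gives 7>2; P2→Q gives 8>2]
(B,Q): not NE [P1→A gives 9>4]
(B,R): not NE [P1→A gives 6>0; P2→Q gives 8>7]
(C,P): not NE [P2→Q gives 8>7]
(C,Q): not NE [P1→A gives 9>3]
(C,R): not NE [P1→A gives 6>4; P2→Q gives 8>3]

PSNE = {(A,R)}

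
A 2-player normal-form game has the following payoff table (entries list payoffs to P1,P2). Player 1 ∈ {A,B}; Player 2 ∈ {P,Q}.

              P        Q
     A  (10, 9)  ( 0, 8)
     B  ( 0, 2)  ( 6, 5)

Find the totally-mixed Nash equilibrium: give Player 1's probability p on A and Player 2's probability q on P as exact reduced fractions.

P1 indiff ⇒ q·10+(1-q)·0 = q·0+(1-q)·6 ⇒ q(10) = (1-q)(6) ⇒ q = 3/8
P2 indiff ⇒ p·9+(1-p)·2 = p·8+(1-p)·5 ⇒ p(1) = (1-p)(3) ⇒ p = 3/4

p=3/4, q=3/8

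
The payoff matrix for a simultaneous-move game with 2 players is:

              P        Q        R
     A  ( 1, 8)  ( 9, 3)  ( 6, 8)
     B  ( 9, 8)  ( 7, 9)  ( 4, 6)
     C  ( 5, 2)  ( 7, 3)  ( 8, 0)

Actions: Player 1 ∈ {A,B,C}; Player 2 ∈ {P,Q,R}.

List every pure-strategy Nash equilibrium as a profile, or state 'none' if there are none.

(A,P): not NE [P1→B gives 9>1]
(A,Q): not NE [P2→R gives 8>3]
(A,R): not NE [P1→C gives 8>6]
(B,P): not NE [P2→Q gives 9>8]
(B,Q): not NE [P1→A gives 9>7]
(B,R): not NE [P1→C gives 8>4; P2→Q gives 9>6]
(C,P): not NE [P1→B gives 9>5; P2→Q gives 3>2]
(C,Q): not NE [P1→A gives 9>7]
(C,R): not NE [P2→Q gives 3>0]

PSNE: ∅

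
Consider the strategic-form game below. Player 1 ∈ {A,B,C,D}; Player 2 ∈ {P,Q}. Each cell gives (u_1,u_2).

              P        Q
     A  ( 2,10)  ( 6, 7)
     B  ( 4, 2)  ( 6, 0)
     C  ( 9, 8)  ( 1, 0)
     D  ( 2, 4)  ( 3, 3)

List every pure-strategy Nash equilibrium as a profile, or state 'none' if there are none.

(A,P): not NE [P1→C gives 9>2]
(A,Q): not NE [P2→P gives 10>7]
(B,P): not NE [P1→C gives 9>4]
(B,Q): not NE [P2→P gives 2>0]
(C,P): NE
(C,Q): not NE [P1→B gives 6>1; P2→P gives 8>0]
(D,P): not NE [P1→C gives 9>2]
(D,Q): not NE [P1→B gives 6>3; P2→P gives 4>3]

Nash profiles: (C,P)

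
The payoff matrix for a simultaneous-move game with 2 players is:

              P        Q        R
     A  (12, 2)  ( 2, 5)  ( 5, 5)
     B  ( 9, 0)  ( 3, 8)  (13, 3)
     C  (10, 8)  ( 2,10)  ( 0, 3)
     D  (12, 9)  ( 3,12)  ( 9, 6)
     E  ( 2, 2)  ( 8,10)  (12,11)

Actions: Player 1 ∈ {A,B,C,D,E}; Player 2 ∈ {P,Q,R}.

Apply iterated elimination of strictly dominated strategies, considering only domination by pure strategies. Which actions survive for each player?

Remaining: P1:{B,E} P2:{Q,R}

P1 drop C (D beats it: P:12>10 Q:3>2 R:9>0)
P2 drop P (Q beats it: A:5>2 B:8>0 D:12>9 E:10>2)
P1 drop A (B beats it: Q:3>2 R:13>5)
P1 drop D (E beats it: Q:8>3 R:12>9)
P1→{B,E} P2→{Q,R}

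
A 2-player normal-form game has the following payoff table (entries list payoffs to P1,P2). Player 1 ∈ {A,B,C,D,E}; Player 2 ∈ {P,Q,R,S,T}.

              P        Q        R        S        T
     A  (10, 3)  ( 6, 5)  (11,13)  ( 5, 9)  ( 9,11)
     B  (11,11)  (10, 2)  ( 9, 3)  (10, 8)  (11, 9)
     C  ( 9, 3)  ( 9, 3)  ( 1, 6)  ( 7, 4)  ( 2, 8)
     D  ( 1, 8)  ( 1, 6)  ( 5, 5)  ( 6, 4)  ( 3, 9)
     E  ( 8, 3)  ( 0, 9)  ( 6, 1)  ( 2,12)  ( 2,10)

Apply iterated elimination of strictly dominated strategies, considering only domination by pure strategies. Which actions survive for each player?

IESDS → P1:{A,B} P2:{P,R,T}

P1 drop C (B beats it: P:11>9 Q:10>9 R:9>1 S:10>7 T:11>2)
P1 drop D (B beats it: P:11>1 Q:10>1 R:9>5 S:10>6 T:11>3)
P1 drop E (A beats it: P:10>8 Q:6>0 R:11>6 S:5>2 T:9>2)
P2 drop Q (R beats it: A:13>5 B:3>2)
P2 drop S (T beats it: A:11>9 B:9>8)
P1→{A,B} P2→{P,R,T}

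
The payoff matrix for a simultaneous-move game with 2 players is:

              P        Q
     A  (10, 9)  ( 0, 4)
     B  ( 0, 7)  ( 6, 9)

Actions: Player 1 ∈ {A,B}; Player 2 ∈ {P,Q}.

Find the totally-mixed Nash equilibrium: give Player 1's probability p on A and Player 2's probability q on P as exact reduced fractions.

(p,q) = (2/7, 3/8)

P1 indiff ⇒ q·10+(1-q)·0 = q·0+(1-q)·6 ⇒ q(10) = (1-q)(6) ⇒ q = 3/8
P2 indiff ⇒ p·9+(1-p)·7 = p·4+(1-p)·9 ⇒ p(5) = (1-p)(2) ⇒ p = 2/7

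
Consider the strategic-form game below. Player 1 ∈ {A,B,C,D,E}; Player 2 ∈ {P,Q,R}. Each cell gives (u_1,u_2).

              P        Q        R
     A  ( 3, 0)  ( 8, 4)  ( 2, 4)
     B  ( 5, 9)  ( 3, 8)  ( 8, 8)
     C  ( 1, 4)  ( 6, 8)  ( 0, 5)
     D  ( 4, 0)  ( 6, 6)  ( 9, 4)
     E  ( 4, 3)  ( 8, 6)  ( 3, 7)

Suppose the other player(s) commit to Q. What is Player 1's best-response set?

argmax u_1 = {A,E}

u_1(A vs Q) = 8
u_1(B vs Q) = 3
u_1(C vs Q) = 6
u_1(D vs Q) = 6
u_1(E vs Q) = 8
max payoff 8 at {A,E}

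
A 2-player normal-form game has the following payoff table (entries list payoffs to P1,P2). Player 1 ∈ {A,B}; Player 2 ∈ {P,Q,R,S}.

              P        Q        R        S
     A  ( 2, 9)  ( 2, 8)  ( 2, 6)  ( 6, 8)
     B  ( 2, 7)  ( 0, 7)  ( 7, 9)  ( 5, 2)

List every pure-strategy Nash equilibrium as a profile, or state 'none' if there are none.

PSNE = {(A,P), (B,R)}

(A,P): NE
(A,Q): not NE [P2→P gives 9>8]
(A,R): not NE [P1→B gives 7>2; P2→P gives 9>6]
(A,S): not NE [P2→P gives 9>8]
(B,P): not NE [P2→R gives 9>7]
(B,Q): not NE [P1→A gives 2>0; P2→R gives 9>7]
(B,R): NE
(B,S): not NE [P1→A gives 6>5; P2→R gives 9>2]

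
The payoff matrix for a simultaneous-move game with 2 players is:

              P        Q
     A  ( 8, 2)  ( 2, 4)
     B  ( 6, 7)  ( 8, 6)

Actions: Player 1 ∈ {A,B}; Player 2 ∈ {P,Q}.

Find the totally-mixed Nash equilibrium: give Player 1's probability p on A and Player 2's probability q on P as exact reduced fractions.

P1 mixes 1/3 on A; P2 mixes 3/4 on P

P1 indiff ⇒ q·8+(1-q)·2 = q·6+(1-q)·8 ⇒ q(2) = (1-q)(6) ⇒ q = 3/4
P2 indiff ⇒ p·2+(1-p)·7 = p·4+(1-p)·6 ⇒ p(-2) = (1-p)(-1) ⇒ p = 1/3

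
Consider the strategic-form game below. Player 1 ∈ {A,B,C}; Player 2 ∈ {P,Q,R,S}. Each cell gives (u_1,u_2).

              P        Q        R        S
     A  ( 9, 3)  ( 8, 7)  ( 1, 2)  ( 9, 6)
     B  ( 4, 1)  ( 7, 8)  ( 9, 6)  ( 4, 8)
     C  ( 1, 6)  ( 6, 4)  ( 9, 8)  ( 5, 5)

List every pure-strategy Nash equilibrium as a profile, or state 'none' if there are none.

PSNE = {(A,Q), (C,R)}

(A,P): not NE [P2→Q gives 7>3]
(A,Q): NE
(A,R): not NE [P1→C gives 9>1; P2→Q gives 7>2]
(A,S): not NE [P2→Q gives 7>6]
(B,P): not NE [P1→A gives 9>4; P2→S gives 8>1]
(B,Q): not NE [P1→A gives 8>7]
(B,R): not NE [P2→S gives 8>6]
(B,S): not NE [P1→A gives 9>4]
(C,P): not NE [P1→A gives 9>1; P2→R gives 8>6]
(C,Q): not NE [P1→A gives 8>6; P2→R gives 8>4]
(C,R): NE
(C,S): not NE [P1→A gives 9>5; P2→R gives 8>5]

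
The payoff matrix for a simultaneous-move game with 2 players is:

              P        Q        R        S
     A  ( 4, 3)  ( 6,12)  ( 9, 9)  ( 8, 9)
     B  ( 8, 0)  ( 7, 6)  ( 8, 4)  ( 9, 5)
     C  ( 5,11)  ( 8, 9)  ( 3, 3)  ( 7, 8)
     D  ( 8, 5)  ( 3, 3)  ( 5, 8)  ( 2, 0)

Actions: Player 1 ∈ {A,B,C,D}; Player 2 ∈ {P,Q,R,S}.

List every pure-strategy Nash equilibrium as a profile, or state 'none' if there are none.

(A,P): not NE [P1→D gives 8>4; P2→Q gives 12>3]
(A,Q): not NE [P1→C gives 8>6]
(A,R): not NE [P2→Q gives 12>9]
(A,S): not NE [P1→B gives 9>8; P2→Q gives 12>9]
(B,P): not NE [P2→Q gives 6>0]
(B,Q): not NE [P1→C gives 8>7]
(B,R): not NE [P1→A gives 9>8; P2→Q gives 6>4]
(B,S): not NE [P2→Q gives 6>5]
(C,P): not NE [P1→D gives 8>5]
(C,Q): not NE [P2→P gives 11>9]
(C,R): not NE [P1→A gives 9>3; P2→P gives 11>3]
(C,S): not NE [P1→B gives 9>7; P2→P gives 11>8]
(D,P): not NE [P2→R gives 8>5]
(D,Q): not NE [P1→C gives 8>3; P2→R gives 8>3]
(D,R): not NE [P1→A gives 9>5]
(D,S): not NE [P1→B gives 9>2; P2→R gives 8>0]

No pure NE.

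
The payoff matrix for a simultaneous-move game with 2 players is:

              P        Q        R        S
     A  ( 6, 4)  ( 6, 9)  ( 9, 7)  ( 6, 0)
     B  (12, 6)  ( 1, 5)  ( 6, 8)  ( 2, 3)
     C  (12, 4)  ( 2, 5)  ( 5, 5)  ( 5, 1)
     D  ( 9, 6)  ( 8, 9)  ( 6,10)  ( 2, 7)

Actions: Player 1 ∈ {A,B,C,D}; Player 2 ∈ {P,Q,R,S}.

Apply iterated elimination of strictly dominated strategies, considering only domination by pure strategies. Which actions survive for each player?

Remaining: P1:{A,D} P2:{Q,R}

P2 drop P (R beats it: A:7>4 B:8>6 C:5>4 D:10>6)
P1 drop B (A beats it: Q:6>1 R:9>6 S:6>2)
P1 drop C (A beats it: Q:6>2 R:9>5 S:6>5)
P2 drop S (Q beats it: A:9>0 D:9>7)
P1→{A,D} P2→{Q,R}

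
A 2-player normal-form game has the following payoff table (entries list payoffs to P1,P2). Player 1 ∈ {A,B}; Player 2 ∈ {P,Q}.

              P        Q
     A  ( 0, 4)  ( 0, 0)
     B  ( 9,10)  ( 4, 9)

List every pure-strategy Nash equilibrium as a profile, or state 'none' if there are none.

Nash profiles: (B,P)

(A,P): not NE [P1→B gives 9>0]
(A,Q): not NE [P1→B gives 4>0; P2→P gives 4>0]
(B,P): NE
(B,Q): not NE [P2→P gives 10>9]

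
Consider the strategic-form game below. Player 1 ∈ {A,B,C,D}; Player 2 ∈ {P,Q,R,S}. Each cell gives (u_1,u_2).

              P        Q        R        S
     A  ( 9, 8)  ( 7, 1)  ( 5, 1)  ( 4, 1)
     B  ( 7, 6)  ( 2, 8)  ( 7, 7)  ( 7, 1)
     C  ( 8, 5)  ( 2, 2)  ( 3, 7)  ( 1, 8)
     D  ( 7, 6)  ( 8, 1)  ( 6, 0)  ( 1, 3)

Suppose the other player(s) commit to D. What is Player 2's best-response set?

u_2(P vs D) = 6
u_2(Q vs D) = 1
u_2(R vs D) = 0
u_2(S vs D) = 3
max payoff 6 at {P}

BR_2 = {P}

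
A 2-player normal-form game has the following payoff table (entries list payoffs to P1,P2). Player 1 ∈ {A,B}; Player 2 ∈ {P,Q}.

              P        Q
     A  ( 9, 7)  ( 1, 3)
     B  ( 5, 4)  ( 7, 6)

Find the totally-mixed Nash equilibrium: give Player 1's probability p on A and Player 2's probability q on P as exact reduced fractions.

P1 indiff ⇒ q·9+(1-q)·1 = q·5+(1-q)·7 ⇒ q(4) = (1-q)(6) ⇒ q = 3/5
P2 indiff ⇒ p·7+(1-p)·4 = p·3+(1-p)·6 ⇒ p(4) = (1-p)(2) ⇒ p = 1/3

P1 mixes 1/3 on A; P2 mixes 3/5 on P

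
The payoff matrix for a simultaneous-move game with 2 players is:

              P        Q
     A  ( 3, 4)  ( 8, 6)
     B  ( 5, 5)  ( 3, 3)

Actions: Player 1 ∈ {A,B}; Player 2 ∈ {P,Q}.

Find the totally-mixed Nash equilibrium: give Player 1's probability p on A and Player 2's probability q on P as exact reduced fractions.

P1 indiff ⇒ q·3+(1-q)·8 = q·5+(1-q)·3 ⇒ q(-2) = (1-q)(-5) ⇒ q = 5/7
P2 indiff ⇒ p·4+(1-p)·5 = p·6+(1-p)·3 ⇒ p(-2) = (1-p)(-2) ⇒ p = 1/2

p=1/2, q=5/7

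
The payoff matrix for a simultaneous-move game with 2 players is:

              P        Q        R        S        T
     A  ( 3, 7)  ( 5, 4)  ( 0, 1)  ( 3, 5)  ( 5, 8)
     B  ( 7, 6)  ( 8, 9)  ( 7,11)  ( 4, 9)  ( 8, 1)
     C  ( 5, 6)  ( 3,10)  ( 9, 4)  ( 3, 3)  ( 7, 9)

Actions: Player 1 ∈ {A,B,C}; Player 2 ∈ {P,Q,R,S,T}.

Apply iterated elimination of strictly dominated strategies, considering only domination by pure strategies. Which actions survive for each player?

Survivors P1:{B,C} P2:{Q,R}

P1 drop A (B beats it: P:7>3 Q:8>5 R:7>0 S:4>3 T:8>5)
P2 drop P (Q beats it: B:9>6 C:10>6)
P2 drop S (R beats it: B:11>9 C:4>3)
P2 drop T (Q beats it: B:9>1 C:10>9)
P1→{B,C} P2→{Q,R}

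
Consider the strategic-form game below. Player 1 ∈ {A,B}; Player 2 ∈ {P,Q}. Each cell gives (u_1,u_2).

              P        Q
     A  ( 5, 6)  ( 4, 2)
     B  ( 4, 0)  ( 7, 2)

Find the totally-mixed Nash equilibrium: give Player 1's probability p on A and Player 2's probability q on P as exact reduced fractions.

P1 indiff ⇒ q·5+(1-q)·4 = q·4+(1-q)·7 ⇒ q(1) = (1-q)(3) ⇒ q = 3/4
P2 indiff ⇒ p·6+(1-p)·0 = p·2+(1-p)·2 ⇒ p(4) = (1-p)(2) ⇒ p = 1/3

p=1/3, q=3/4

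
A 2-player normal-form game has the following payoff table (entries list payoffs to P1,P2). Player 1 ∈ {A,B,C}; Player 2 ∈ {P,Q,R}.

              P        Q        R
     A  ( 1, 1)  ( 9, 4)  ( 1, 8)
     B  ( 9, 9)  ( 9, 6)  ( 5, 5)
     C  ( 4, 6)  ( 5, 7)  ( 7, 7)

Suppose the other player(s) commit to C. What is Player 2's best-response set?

u_2(P vs C) = 6
u_2(Q vs C) = 7
u_2(R vs C) = 7
max payoff 7 at {Q,R}

BR_2 = {Q,R}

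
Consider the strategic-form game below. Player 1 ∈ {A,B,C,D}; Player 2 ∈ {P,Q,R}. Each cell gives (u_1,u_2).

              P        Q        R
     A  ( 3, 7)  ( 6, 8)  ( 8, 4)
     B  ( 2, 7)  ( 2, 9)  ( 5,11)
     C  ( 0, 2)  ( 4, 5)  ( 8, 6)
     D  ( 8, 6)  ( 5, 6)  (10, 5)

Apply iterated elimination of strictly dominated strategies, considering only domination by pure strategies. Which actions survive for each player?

P1 drop B (A beats it: P:3>2 Q:6>2 R:8>5)
P1 drop C (D beats it: P:8>0 Q:5>4 R:10>8)
P2 drop R (P beats it: A:7>4 D:6>5)
P1→{A,D} P2→{P,Q}

Remaining: P1:{A,D} P2:{P,Q}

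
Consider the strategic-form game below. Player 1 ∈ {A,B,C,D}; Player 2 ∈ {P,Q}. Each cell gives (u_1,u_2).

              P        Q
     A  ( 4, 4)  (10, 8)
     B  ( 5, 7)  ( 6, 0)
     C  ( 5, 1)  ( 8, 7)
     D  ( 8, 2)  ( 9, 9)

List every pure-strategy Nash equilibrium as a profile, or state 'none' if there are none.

(A,P): not NE [P1→D gives 8>4; P2→Q gives 8>4]
(A,Q): NE
(B,P): not NE [P1→D gives 8>5]
(B,Q): not NE [P1→A gives 10>6; P2→P gives 7>0]
(C,P): not NE [P1→D gives 8>5; P2→Q gives 7>1]
(C,Q): not NE [P1→A gives 10>8]
(D,P): not NE [P2→Q gives 9>2]
(D,Q): not NE [P1→A gives 10>9]

NE set: (A,Q)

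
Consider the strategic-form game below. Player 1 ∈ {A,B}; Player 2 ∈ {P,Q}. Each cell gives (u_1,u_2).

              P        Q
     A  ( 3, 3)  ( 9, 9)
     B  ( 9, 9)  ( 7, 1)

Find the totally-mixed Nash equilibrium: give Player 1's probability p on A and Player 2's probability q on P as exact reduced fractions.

P1 mixes 4/7 on A; P2 mixes 1/4 on P

P1 indiff ⇒ q·3+(1-q)·9 = q·9+(1-q)·7 ⇒ q(-6) = (1-q)(-2) ⇒ q = 1/4
P2 indiff ⇒ p·3+(1-p)·9 = p·9+(1-p)·1 ⇒ p(-6) = (1-p)(-8) ⇒ p = 4/7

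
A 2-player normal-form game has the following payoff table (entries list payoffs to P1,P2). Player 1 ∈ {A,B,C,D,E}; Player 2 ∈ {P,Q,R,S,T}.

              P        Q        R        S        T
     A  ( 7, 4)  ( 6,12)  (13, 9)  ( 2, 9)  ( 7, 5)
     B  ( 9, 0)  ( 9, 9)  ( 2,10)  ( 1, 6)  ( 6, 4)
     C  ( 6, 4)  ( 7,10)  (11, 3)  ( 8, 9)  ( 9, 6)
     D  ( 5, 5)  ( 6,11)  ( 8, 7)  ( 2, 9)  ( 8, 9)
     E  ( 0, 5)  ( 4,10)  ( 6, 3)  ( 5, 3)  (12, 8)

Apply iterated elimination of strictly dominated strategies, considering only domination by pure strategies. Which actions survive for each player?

Survivors P1:{A,B,C} P2:{Q,R}

P1 drop D (C beats it: P:6>5 Q:7>6 R:11>8 S:8>2 T:9>8)
P2 drop P (Q beats it: A:12>4 B:9>0 C:10>4 E:10>5)
P2 drop S (Q beats it: A:12>9 B:9>6 C:10>9 E:10>3)
P2 drop T (Q beats it: A:12>5 B:9>4 C:10>6 E:10>8)
P1 drop E (A beats it: Q:6>4 R:13>6)
P1→{A,B,C} P2→{Q,R}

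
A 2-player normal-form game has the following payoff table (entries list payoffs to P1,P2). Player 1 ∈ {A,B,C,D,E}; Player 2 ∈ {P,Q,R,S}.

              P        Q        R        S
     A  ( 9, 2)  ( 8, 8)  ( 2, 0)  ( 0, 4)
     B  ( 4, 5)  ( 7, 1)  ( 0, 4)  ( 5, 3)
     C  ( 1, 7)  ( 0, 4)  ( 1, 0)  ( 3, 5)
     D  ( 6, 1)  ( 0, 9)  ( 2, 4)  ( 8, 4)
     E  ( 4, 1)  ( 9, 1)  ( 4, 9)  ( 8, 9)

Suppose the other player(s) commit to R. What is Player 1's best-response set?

u_1(A vs R) = 2
u_1(B vs R) = 0
u_1(C vs R) = 1
u_1(D vs R) = 2
u_1(E vs R) = 4
max payoff 4 at {E}

BR_1 = {E}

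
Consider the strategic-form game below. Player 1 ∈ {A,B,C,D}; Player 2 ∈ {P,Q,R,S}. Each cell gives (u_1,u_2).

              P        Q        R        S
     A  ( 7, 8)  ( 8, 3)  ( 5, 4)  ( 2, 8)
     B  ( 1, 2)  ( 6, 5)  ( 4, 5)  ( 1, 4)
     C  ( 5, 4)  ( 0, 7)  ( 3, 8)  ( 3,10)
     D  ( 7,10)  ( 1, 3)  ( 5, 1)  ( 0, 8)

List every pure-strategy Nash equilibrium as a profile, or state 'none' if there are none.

NE set: (A,P), (C,S), (D,P)

(A,P): NE
(A,Q): not NE [P2→S gives 8>3]
(A,R): not NE [P2→S gives 8>4]
(A,S): not NE [P1→C gives 3>2]
(B,P): not NE [P1→D gives 7>1; P2→R gives 5>2]
(B,Q): not NE [P1→A gives 8>6]
(B,R): not NE [P1→D gives 5>4]
(B,S): not NE [P1→C gives 3>1; P2→R gives 5>4]
(C,P): not NE [P1→D gives 7>5; P2→S gives 10>4]
(C,Q): not NE [P1→A gives 8>0; P2→S gives 10>7]
(C,R): not NE [P1→D gives 5>3; P2→S gives 10>8]
(C,S): NE
(D,P): NE
(D,Q): not NE [P1→A gives 8>1; P2→P gives 10>3]
(D,R): not NE [P2→P gives 10>1]
(D,S): not NE [P1→C gives 3>0; P2→P gives 10>8]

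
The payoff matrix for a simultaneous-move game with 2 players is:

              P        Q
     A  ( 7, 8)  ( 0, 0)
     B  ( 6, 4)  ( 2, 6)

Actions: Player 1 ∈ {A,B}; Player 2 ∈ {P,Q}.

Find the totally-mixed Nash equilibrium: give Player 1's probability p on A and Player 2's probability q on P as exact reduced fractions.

P1 indiff ⇒ q·7+(1-q)·0 = q·6+(1-q)·2 ⇒ q(1) = (1-q)(2) ⇒ q = 2/3
P2 indiff ⇒ p·8+(1-p)·4 = p·0+(1-p)·6 ⇒ p(8) = (1-p)(2) ⇒ p = 1/5

(p,q) = (1/5, 2/3)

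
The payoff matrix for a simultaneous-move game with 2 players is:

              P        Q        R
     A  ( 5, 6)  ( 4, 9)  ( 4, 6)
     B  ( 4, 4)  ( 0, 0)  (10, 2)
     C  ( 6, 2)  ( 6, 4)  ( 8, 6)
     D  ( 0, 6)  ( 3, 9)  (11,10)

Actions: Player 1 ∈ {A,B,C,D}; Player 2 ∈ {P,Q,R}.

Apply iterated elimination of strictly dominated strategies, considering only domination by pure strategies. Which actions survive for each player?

P1 drop A (C beats it: P:6>5 Q:6>4 R:8>4)
P2 drop Q (R beats it: B:2>0 C:6>4 D:10>9)
P1→{B,C,D} P2→{P,R}

IESDS → P1:{B,C,D} P2:{P,R}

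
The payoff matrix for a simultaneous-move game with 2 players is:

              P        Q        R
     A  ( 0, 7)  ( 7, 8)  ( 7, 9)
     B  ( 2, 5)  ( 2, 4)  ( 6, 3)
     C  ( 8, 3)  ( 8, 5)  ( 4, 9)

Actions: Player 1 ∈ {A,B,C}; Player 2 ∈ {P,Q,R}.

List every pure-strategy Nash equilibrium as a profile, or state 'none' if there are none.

(A,P): not NE [P1→C gives 8>0; P2→R gives 9>7]
(A,Q): not NE [P1→C gives 8>7; P2→R gives 9>8]
(A,R): NE
(B,P): not NE [P1→C gives 8>2]
(B,Q): not NE [P1→C gives 8>2; P2→P gives 5>4]
(B,R): not NE [P1→A gives 7>6; P2→P gives 5>3]
(C,P): not NE [P2→R gives 9>3]
(C,Q): not NE [P2→R gives 9>5]
(C,R): not NE [P1→A gives 7>4]

Nash profiles: (A,R)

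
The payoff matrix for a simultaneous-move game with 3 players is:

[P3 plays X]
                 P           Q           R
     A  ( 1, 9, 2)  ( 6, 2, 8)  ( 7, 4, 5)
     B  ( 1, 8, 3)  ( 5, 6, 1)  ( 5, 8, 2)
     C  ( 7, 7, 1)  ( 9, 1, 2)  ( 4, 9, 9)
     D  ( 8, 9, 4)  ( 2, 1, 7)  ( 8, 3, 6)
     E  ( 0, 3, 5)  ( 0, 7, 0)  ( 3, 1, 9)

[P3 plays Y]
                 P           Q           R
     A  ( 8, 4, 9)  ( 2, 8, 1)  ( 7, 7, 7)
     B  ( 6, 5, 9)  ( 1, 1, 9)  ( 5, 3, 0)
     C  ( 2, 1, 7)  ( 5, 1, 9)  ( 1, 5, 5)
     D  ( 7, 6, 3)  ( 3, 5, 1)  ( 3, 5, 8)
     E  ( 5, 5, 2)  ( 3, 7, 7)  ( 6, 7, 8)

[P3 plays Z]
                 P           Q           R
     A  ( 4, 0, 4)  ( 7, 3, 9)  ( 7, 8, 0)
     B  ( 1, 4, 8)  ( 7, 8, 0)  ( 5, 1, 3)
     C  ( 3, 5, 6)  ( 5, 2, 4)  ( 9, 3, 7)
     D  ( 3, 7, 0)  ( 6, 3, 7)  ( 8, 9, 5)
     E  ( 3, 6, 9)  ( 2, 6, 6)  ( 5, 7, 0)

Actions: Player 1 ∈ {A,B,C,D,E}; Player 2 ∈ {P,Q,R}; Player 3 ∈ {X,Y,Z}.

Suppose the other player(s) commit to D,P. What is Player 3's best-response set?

u_3(X vs D,P) = 4
u_3(Y vs D,P) = 3
u_3(Z vs D,P) = 0
max payoff 4 at {X}

argmax u_3 = {X}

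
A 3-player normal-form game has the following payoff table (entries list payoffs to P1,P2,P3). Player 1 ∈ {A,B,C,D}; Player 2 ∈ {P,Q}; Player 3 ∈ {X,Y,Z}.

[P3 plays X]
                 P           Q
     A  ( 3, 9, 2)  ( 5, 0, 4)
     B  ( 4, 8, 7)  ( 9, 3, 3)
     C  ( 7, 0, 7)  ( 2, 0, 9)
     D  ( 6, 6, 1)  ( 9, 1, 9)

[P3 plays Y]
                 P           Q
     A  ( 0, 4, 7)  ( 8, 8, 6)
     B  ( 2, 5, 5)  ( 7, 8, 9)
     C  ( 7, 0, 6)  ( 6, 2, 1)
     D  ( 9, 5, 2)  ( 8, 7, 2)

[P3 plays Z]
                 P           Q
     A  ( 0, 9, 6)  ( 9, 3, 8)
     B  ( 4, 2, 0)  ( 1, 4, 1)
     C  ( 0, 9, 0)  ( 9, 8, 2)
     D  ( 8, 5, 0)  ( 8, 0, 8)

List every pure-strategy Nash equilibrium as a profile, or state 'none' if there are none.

(A,P,X): not NE [P1→C gives 7>3; P3→Y gives 7>2]
(A,P,Y): not NE [P1→D gives 9>0; P2→Q gives 8>4]
(A,P,Z): not NE [P1→D gives 8>0; P3→Y gives 7>6]
(A,Q,X): not NE [P1→D gives 9>5; P2→P gives 9>0; P3→Z gives 8>4]
(A,Q,Y): not NE [P3→Z gives 8>6]
(A,Q,Z): not NE [P2→P gives 9>3]
(B,P,X): not NE [P1→C gives 7>4]
(B,P,Y): not NE [P1→D gives 9>2; P2→Q gives 8>5; P3→X gives 7>5]
(B,P,Z): not NE [P1→D gives 8>4; P2→Q gives 4>2; P3→X gives 7>0]
(B,Q,X): not NE [P2→P gives 8>3; P3→Y gives 9>3]
(B,Q,Y): not NE [P1→D gives 8>7]
(B,Q,Z): not NE [P1→C gives 9>1; P3→Y gives 9>1]
(C,P,X): NE
(C,P,Y): not NE [P1→D gives 9>7; P2→Q gives 2>0; P3→X gives 7>6]
(C,P,Z): not NE [P1→D gives 8>0; P3→X gives 7>0]
(C,Q,X): not NE [P1→D gives 9>2]
(C,Q,Y): not NE [P1→D gives 8>6; P3→X gives 9>1]
(C,Q,Z): not NE [P2→P gives 9>8; P3→X gives 9>2]
(D,P,X): not NE [P1→C gives 7>6; P3→Y gives 2>1]
(D,P,Y): not NE [P2→Q gives 7>5]
(D,P,Z): not NE [P3→Y gives 2>0]
(D,Q,X): not NE [P2→P gives 6>1]
(D,Q,Y): not NE [P3→X gives 9>2]
(D,Q,Z): not NE [P1→C gives 9>8; P2→P gives 5>0; P3→X gives 9>8]

Nash profiles: (C,P,X)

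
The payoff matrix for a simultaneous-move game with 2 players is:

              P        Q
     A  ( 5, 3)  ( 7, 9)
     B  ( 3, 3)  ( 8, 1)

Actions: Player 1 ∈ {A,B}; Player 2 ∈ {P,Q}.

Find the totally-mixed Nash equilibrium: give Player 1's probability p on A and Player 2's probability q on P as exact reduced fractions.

P1 indiff ⇒ q·5+(1-q)·7 = q·3+(1-q)·8 ⇒ q(2) = (1-q)(1) ⇒ q = 1/3
P2 indiff ⇒ p·3+(1-p)·3 = p·9+(1-p)·1 ⇒ p(-6) = (1-p)(-2) ⇒ p = 1/4

(p,q) = (1/4, 1/3)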